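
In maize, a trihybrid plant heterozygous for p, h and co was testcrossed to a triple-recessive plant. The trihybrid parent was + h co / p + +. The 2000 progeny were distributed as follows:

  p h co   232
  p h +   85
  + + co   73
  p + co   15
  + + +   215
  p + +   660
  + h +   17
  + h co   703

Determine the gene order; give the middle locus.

The two rarest classes, + h + and p + co, are the double crossovers. Comparing them with the parentals, only the co allele has switched, so co is the middle locus and the order is h – co – p.

co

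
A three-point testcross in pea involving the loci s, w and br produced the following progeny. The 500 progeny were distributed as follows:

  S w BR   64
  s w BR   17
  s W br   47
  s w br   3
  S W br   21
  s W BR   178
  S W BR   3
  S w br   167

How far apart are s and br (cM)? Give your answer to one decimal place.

23.4 cM

The two most frequent reciprocal classes, S w br and s W BR, are the parental types, so the F1 was S w br / s W BR.
The two rarest classes, s w br and S W BR, are the double crossovers. Comparing them with the parentals, only the s allele has switched, so s is the middle locus and the order is br – s – w.
Crossovers in the br–s interval produce the single-crossover classes S w BR and s W br (64 + 47 = 111) plus the double crossovers (6).
RF(br–s) = (111 + 6) / 500 = 117/500 = 0.2340 → 23.4 cM.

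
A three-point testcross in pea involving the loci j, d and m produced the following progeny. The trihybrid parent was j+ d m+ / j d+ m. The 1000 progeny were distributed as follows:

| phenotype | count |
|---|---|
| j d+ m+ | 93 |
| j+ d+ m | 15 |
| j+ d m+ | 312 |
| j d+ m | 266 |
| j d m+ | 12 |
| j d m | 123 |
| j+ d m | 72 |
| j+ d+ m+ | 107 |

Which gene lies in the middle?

The two rarest classes, j d m+ and j+ d+ m, are the double crossovers. Comparing them with the parentals, only the j allele has switched, so j is the middle locus and the order is d – j – m.

j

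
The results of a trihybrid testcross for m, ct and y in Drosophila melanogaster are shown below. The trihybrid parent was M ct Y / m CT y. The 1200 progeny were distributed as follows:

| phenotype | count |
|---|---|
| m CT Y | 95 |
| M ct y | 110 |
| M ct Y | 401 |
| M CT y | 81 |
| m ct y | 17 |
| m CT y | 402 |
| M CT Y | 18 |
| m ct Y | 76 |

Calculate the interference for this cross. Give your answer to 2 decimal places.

The two rarest classes, M CT Y and m ct y, are the double crossovers. Comparing them with the parentals, only the ct allele has switched, so ct is the middle locus and the order is y – ct – m.
y–ct: (205 + 35)/1200 = 0.2000; ct–m: (157 + 35)/1200 = 0.1600.
Expected DCO frequency = 0.2000 × 0.1600 ≈ 0.03200; observed = 35/1200 ≈ 0.02917.
Coefficient of coincidence = 0.02917/0.03200 ≈ 0.91; interference = 1 − 0.91 = 0.09.

0.09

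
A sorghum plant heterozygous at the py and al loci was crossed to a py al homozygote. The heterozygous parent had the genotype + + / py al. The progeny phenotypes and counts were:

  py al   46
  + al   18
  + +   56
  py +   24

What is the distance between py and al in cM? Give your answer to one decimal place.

29.2 cM

The recombinant classes are + al and py +: 18 + 24 = 42.
Recombination frequency = 42/144 = 0.2917 ≈ 29.2%, i.e. 29.2 cM.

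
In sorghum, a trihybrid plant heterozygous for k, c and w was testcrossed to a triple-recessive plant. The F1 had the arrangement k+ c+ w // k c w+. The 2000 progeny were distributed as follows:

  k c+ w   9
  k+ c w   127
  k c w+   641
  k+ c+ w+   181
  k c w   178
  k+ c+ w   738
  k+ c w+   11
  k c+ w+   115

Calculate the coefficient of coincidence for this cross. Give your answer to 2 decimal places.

The two rarest classes, k c+ w and k+ c w+, are the double crossovers. Comparing them with the parentals, only the k allele has switched, so k is the middle locus and the order is c – k – w.
c–k: (242 + 20)/2000 = 0.1310; k–w: (359 + 20)/2000 = 0.1895.
Expected DCO frequency = 0.1310 × 0.1895 ≈ 0.02482; observed = 20/2000 ≈ 0.01000.
Coefficient of coincidence = 0.01000/0.02482 ≈ 0.40.

0.40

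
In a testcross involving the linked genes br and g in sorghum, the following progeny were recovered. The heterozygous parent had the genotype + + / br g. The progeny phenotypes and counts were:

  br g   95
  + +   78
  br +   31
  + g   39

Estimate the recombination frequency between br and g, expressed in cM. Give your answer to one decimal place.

28.8 cM

The recombinant classes are + g and br +: 39 + 31 = 70.
Recombination frequency = 70/243 = 0.2881 ≈ 28.8%, i.e. 28.8 cM.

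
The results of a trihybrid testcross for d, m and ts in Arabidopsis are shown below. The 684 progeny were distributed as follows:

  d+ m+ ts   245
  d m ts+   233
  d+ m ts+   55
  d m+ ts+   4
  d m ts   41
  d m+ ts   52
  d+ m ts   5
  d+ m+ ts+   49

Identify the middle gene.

The two most frequent reciprocal classes, d+ m+ ts and d m ts+, are the parental types, so the F1 was d+ m+ ts / d m ts+.
The two rarest classes, d+ m ts and d m+ ts+, are the double crossovers. Comparing them with the parentals, only the m allele has switched, so m is the middle locus and the order is d – m – ts.

m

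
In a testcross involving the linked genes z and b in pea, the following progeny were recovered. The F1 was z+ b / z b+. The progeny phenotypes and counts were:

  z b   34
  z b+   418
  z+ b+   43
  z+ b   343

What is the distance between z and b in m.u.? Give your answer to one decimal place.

The recombinant classes are z+ b+ and z b: 43 + 34 = 77.
Recombination frequency = 77/838 = 0.0919 ≈ 9.2%, i.e. 9.2 m.u.

9.2 m.u.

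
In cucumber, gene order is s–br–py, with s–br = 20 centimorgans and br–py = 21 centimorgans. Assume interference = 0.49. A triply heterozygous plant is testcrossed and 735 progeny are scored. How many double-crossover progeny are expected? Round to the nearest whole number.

16

Map distances give recombination frequencies of 0.200 and 0.210 for the two intervals.
With interference 0.49 (so coincidence = 0.51), expected double-crossover frequency = 0.200 × 0.210 × 0.51 = 0.02142.
Expected number = 0.02142 × 735 = 15.74 ≈ 16.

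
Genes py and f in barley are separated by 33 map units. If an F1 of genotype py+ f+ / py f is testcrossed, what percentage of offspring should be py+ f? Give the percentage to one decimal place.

16.5%

A map distance of 33 map units corresponds to a recombination frequency of 0.330.
The F1 is py+ f+ / py f, so py+ f is a recombinant gamete class with expected frequency r/2 = 0.330/2 = 0.1650.
That is 0.1650 = 16.5% of the progeny.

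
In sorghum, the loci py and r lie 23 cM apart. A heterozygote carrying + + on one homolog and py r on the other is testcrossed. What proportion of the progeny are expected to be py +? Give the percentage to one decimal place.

11.5%

A map distance of 23 cM corresponds to a recombination frequency of 0.230.
The F1 is + + / py r, so py + is a recombinant gamete class with expected frequency r/2 = 0.230/2 = 0.1150.
That is 0.1150 = 11.5% of the progeny.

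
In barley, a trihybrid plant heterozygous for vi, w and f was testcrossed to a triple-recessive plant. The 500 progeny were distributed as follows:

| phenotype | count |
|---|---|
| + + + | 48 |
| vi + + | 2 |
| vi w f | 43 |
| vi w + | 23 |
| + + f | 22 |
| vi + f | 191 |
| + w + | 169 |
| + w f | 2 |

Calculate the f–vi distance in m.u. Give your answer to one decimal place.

9.8 m.u.

The two most frequent reciprocal classes, + w + and vi + f, are the parental types, so the F1 was + w + / vi + f.
The two rarest classes, + w f and vi + +, are the double crossovers. Comparing them with the parentals, only the f allele has switched, so f is the middle locus and the order is w – f – vi.
Crossovers in the f–vi interval produce the single-crossover classes vi w + and + + f (23 + 22 = 45) plus the double crossovers (4).
RF(f–vi) = (45 + 4) / 500 = 49/500 = 0.0980 → 9.8 m.u.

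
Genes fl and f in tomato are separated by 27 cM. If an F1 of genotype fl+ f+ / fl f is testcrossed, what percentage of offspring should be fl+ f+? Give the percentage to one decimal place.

A map distance of 27 cM corresponds to a recombination frequency of 0.270.
The F1 is fl+ f+ / fl f, so fl+ f+ is a parental gamete class with expected frequency (1 − r)/2 = 0.730/2 = 0.3650.
That is 0.3650 = 36.5% of the progeny.

36.5%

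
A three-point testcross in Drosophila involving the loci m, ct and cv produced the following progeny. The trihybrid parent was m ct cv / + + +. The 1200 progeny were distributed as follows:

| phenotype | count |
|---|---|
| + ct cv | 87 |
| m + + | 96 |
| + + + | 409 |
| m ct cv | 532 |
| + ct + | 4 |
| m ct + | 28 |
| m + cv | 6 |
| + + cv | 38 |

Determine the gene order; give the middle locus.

ct

The two rarest classes, m + cv and + ct +, are the double crossovers. Comparing them with the parentals, only the ct allele has switched, so ct is the middle locus and the order is cv – ct – m.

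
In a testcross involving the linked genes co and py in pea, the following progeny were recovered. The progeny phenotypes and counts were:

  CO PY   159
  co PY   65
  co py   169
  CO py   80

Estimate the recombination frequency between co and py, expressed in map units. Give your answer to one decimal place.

The two most frequent classes, CO PY (159) and co py (169), are the parental types, so the F1 was CO PY / co py.
The recombinant classes are CO py and co PY: 80 + 65 = 145.
Recombination frequency = 145/473 = 0.3066 ≈ 30.7%, i.e. 30.7 map units.

30.7 map units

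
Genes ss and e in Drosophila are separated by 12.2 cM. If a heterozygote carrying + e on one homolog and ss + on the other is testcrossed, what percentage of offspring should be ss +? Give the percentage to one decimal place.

A map distance of 12.2 cM corresponds to a recombination frequency of 0.122.
The F1 is + e / ss +, so ss + is a parental gamete class with expected frequency (1 − r)/2 = 0.878/2 = 0.4390.
That is 0.4390 = 43.9% of the progeny.

43.9%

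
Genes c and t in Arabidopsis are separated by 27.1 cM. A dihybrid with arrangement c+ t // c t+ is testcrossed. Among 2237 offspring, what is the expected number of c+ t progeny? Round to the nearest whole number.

815

A map distance of 27.1 cM corresponds to a recombination frequency of 0.271.
The F1 is c+ t / c t+, so c+ t is a parental gamete class with expected frequency (1 − r)/2 = 0.729/2 = 0.3645.
Expected number = 0.3645 × 2237 = 815.39 ≈ 815.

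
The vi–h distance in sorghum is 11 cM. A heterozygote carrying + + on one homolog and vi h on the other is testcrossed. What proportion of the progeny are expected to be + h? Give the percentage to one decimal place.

5.5%

A map distance of 11 cM corresponds to a recombination frequency of 0.110.
The F1 is + + / vi h, so + h is a recombinant gamete class with expected frequency r/2 = 0.110/2 = 0.0550.
That is 0.0550 = 5.5% of the progeny.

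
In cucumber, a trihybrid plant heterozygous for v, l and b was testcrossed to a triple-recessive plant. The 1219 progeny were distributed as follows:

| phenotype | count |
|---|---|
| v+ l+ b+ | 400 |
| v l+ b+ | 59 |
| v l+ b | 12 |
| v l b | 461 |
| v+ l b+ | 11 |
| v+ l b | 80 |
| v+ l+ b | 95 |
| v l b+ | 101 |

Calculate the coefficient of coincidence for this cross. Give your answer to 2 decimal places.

The two most frequent reciprocal classes, v l b and v+ l+ b+, are the parental types, so the F1 was v l b / v+ l+ b+.
The two rarest classes, v l+ b and v+ l b+, are the double crossovers. Comparing them with the parentals, only the l allele has switched, so l is the middle locus and the order is b – l – v.
b–l: (196 + 23)/1219 = 0.1797; l–v: (139 + 23)/1219 = 0.1329.
Expected DCO frequency = 0.1797 × 0.1329 ≈ 0.02388; observed = 23/1219 ≈ 0.01887.
Coefficient of coincidence = 0.01887/0.02388 ≈ 0.79.

0.79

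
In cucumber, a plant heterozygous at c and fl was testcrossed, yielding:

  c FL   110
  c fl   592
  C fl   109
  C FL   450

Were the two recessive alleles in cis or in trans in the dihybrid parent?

cis

The two most frequent classes are C FL (450) and c fl (592); these are the parental (non-recombinant) types.
So the F1 carried C FL on one chromosome and c fl on the other — the recessive alleles are on the same chromosome (cis / coupling).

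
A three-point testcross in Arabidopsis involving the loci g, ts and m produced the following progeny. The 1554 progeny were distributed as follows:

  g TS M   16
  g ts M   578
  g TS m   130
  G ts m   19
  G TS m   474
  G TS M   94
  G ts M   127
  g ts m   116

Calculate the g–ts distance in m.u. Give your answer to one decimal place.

The two most frequent reciprocal classes, g ts M and G TS m, are the parental types, so the F1 was g ts M / G TS m.
The two rarest classes, g TS M and G ts m, are the double crossovers. Comparing them with the parentals, only the ts allele has switched, so ts is the middle locus and the order is g – ts – m.
Crossovers in the g–ts interval produce the single-crossover classes G ts M and g TS m (127 + 130 = 257) plus the double crossovers (35).
RF(g–ts) = (257 + 35) / 1554 = 292/1554 = 0.1879 → 18.8 m.u.

18.8 m.u.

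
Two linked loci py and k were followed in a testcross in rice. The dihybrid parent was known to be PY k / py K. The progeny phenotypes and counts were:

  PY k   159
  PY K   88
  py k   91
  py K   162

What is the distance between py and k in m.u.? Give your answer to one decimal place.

The recombinant classes are PY K and py k: 88 + 91 = 179.
Recombination frequency = 179/500 = 0.3580 ≈ 35.8%, i.e. 35.8 m.u.

35.8 m.u.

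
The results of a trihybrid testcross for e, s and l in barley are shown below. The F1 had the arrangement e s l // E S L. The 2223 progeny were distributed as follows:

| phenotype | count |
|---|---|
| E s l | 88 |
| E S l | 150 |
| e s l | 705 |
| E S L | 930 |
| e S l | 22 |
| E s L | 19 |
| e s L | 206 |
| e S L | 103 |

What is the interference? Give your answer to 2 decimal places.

0.01

The two rarest classes, e S l and E s L, are the double crossovers. Comparing them with the parentals, only the s allele has switched, so s is the middle locus and the order is l – s – e.
l–s: (356 + 41)/2223 = 0.1786; s–e: (191 + 41)/2223 = 0.1044.
Expected DCO frequency = 0.1786 × 0.1044 ≈ 0.01865; observed = 41/2223 ≈ 0.01844.
Coefficient of coincidence = 0.01844/0.01865 ≈ 0.99; interference = 1 − 0.99 = 0.01.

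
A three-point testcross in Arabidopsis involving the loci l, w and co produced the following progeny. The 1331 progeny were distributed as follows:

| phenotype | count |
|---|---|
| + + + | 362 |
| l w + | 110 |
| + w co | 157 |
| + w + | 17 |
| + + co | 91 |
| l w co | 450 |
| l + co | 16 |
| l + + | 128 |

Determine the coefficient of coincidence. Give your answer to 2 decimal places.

The two most frequent reciprocal classes, l w co and + + +, are the parental types, so the F1 was l w co / + + +.
The two rarest classes, l + co and + w +, are the double crossovers. Comparing them with the parentals, only the w allele has switched, so w is the middle locus and the order is co – w – l.
co–w: (201 + 33)/1331 = 0.1758; w–l: (285 + 33)/1331 = 0.2389.
Expected DCO frequency = 0.1758 × 0.2389 ≈ 0.04200; observed = 33/1331 ≈ 0.02479.
Coefficient of coincidence = 0.02479/0.04200 ≈ 0.59.

0.59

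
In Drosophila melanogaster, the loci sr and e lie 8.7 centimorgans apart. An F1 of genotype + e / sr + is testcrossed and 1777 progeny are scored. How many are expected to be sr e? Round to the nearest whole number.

A map distance of 8.7 centimorgans corresponds to a recombination frequency of 0.087.
The F1 is + e / sr +, so sr e is a recombinant gamete class with expected frequency r/2 = 0.087/2 = 0.0435.
Expected number = 0.0435 × 1777 = 77.30 ≈ 77.

77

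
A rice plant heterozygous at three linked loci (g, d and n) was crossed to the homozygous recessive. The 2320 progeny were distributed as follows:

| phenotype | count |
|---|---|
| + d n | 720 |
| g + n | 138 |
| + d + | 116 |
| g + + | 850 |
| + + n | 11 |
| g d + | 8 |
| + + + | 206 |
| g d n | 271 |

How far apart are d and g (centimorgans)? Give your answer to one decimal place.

21.4 centimorgans

The two most frequent reciprocal classes, g + + and + d n, are the parental types, so the F1 was g + + / + d n.
The two rarest classes, g d + and + + n, are the double crossovers. Comparing them with the parentals, only the d allele has switched, so d is the middle locus and the order is n – d – g.
Crossovers in the d–g interval produce the single-crossover classes + + + and g d n (206 + 271 = 477) plus the double crossovers (19).
RF(d–g) = (477 + 19) / 2320 = 496/2320 = 0.2138 → 21.4 centimorgans.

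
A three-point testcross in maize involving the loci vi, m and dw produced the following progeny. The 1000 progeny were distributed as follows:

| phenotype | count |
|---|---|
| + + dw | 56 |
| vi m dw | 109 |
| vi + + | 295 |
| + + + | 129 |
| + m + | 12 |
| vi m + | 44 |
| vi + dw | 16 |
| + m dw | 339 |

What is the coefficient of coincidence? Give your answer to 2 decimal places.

The two most frequent reciprocal classes, + m dw and vi + +, are the parental types, so the F1 was + m dw / vi + +.
The two rarest classes, + m + and vi + dw, are the double crossovers. Comparing them with the parentals, only the dw allele has switched, so dw is the middle locus and the order is m – dw – vi.
m–dw: (100 + 28)/1000 = 0.1280; dw–vi: (238 + 28)/1000 = 0.2660.
Expected DCO frequency = 0.1280 × 0.2660 ≈ 0.03405; observed = 28/1000 ≈ 0.02800.
Coefficient of coincidence = 0.02800/0.03405 ≈ 0.82.

0.82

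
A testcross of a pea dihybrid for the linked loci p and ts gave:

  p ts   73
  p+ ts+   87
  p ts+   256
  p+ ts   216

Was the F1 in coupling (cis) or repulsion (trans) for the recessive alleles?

The two most frequent classes are p+ ts (216) and p ts+ (256); these are the parental (non-recombinant) types.
So the F1 carried p+ ts on one chromosome and p ts+ on the other — the recessive alleles are on opposite chromosomes (trans / repulsion).

trans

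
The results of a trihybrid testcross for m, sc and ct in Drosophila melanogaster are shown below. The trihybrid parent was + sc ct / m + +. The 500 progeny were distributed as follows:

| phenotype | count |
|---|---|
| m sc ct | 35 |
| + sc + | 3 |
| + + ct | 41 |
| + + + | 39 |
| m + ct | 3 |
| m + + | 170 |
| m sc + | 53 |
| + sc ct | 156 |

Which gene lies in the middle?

The two rarest classes, + sc + and m + ct, are the double crossovers. Comparing them with the parentals, only the ct allele has switched, so ct is the middle locus and the order is m – ct – sc.

ct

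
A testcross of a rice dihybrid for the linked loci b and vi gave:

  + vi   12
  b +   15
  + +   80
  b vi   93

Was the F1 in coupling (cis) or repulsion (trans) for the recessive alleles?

cis

The two most frequent classes are + + (80) and b vi (93); these are the parental (non-recombinant) types.
So the F1 carried + + on one chromosome and b vi on the other — the recessive alleles are on the same chromosome (cis / coupling).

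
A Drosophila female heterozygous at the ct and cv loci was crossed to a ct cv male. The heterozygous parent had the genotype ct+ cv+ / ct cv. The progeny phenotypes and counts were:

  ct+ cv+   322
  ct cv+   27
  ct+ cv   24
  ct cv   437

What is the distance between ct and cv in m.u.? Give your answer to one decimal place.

6.3 m.u.

The recombinant classes are ct+ cv and ct cv+: 24 + 27 = 51.
Recombination frequency = 51/810 = 0.0630 ≈ 6.3%, i.e. 6.3 m.u.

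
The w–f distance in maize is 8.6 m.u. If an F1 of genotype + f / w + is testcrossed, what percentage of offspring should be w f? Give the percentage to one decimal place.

4.3%

A map distance of 8.6 m.u. corresponds to a recombination frequency of 0.086.
The F1 is + f / w +, so w f is a recombinant gamete class with expected frequency r/2 = 0.086/2 = 0.0430.
That is 0.0430 = 4.3% of the progeny.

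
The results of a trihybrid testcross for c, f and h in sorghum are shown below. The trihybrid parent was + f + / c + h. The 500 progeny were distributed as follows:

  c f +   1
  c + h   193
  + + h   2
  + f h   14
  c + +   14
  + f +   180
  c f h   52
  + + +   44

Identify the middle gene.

c

The two rarest classes, c f + and + + h, are the double crossovers. Comparing them with the parentals, only the c allele has switched, so c is the middle locus and the order is f – c – h.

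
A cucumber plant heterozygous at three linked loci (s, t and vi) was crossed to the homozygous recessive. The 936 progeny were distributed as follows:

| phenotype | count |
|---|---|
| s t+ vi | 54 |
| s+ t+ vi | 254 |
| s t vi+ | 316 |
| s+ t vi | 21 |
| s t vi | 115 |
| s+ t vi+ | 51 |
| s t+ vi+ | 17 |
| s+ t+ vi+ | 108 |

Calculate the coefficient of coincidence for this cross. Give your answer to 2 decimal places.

The two most frequent reciprocal classes, s+ t+ vi and s t vi+, are the parental types, so the F1 was s+ t+ vi / s t vi+.
The two rarest classes, s+ t vi and s t+ vi+, are the double crossovers. Comparing them with the parentals, only the t allele has switched, so t is the middle locus and the order is s – t – vi.
s–t: (105 + 38)/936 = 0.1528; t–vi: (223 + 38)/936 = 0.2788.
Expected DCO frequency = 0.1528 × 0.2788 ≈ 0.04260; observed = 38/936 ≈ 0.04060.
Coefficient of coincidence = 0.04060/0.04260 ≈ 0.95.

0.95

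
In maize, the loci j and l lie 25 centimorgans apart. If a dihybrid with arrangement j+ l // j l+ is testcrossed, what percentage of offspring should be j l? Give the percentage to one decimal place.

12.5%

A map distance of 25 centimorgans corresponds to a recombination frequency of 0.250.
The F1 is j+ l / j l+, so j l is a recombinant gamete class with expected frequency r/2 = 0.250/2 = 0.1250.
That is 0.1250 = 12.5% of the progeny.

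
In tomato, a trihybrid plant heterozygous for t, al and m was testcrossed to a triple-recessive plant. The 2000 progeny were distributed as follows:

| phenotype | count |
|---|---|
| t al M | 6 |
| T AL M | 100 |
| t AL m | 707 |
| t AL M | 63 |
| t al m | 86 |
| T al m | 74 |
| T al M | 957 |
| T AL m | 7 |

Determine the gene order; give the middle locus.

The two most frequent reciprocal classes, t AL m and T al M, are the parental types, so the F1 was t AL m / T al M.
The two rarest classes, T AL m and t al M, are the double crossovers. Comparing them with the parentals, only the t allele has switched, so t is the middle locus and the order is al – t – m.

t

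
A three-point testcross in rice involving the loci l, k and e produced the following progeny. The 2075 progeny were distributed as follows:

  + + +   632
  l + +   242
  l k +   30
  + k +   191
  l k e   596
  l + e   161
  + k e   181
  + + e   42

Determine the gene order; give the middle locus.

The two most frequent reciprocal classes, + + + and l k e, are the parental types, so the F1 was + + + / l k e.
The two rarest classes, + + e and l k +, are the double crossovers. Comparing them with the parentals, only the e allele has switched, so e is the middle locus and the order is k – e – l.

e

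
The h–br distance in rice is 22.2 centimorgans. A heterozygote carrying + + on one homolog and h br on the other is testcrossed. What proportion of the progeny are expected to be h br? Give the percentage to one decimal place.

38.9%

A map distance of 22.2 centimorgans corresponds to a recombination frequency of 0.222.
The F1 is + + / h br, so h br is a parental gamete class with expected frequency (1 − r)/2 = 0.778/2 = 0.3890.
That is 0.3890 = 38.9% of the progeny.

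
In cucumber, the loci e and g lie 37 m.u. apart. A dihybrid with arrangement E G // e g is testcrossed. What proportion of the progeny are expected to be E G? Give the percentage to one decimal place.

31.5%

A map distance of 37 m.u. corresponds to a recombination frequency of 0.370.
The F1 is E G / e g, so E G is a parental gamete class with expected frequency (1 − r)/2 = 0.630/2 = 0.3150.
That is 0.3150 = 31.5% of the progeny.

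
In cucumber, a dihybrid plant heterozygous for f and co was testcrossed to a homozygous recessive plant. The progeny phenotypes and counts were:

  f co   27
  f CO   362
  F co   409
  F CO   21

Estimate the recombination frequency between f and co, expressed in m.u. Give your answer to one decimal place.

The two most frequent classes, F co (409) and f CO (362), are the parental types, so the F1 was F co / f CO.
The recombinant classes are F CO and f co: 21 + 27 = 48.
Recombination frequency = 48/819 = 0.0586 ≈ 5.9%, i.e. 5.9 m.u.

5.9 m.u.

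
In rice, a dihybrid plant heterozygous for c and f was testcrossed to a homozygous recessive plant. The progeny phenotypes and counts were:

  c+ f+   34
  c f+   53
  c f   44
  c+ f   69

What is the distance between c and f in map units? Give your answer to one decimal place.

The two most frequent classes, c+ f (69) and c f+ (53), are the parental types, so the F1 was c+ f / c f+.
The recombinant classes are c+ f+ and c f: 34 + 44 = 78.
Recombination frequency = 78/200 = 0.3900 ≈ 39.0%, i.e. 39.0 map units.

39.0 map units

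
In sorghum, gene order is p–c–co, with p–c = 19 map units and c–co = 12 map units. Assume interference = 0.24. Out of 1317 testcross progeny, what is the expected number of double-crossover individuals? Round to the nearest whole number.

Map distances give recombination frequencies of 0.190 and 0.120 for the two intervals.
With interference 0.24 (so coincidence = 0.76), expected double-crossover frequency = 0.190 × 0.120 × 0.76 = 0.01733.
Expected number = 0.01733 × 1317 = 22.82 ≈ 23.

23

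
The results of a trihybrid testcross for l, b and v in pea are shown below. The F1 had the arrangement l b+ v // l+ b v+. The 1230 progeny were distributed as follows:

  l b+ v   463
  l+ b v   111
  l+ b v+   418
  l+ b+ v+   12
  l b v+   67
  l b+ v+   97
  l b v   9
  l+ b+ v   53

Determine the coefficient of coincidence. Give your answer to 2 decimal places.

The two rarest classes, l b v and l+ b+ v+, are the double crossovers. Comparing them with the parentals, only the b allele has switched, so b is the middle locus and the order is v – b – l.
v–b: (208 + 21)/1230 = 0.1862; b–l: (120 + 21)/1230 = 0.1146.
Expected DCO frequency = 0.1862 × 0.1146 ≈ 0.02134; observed = 21/1230 ≈ 0.01707.
Coefficient of coincidence = 0.01707/0.02134 ≈ 0.80.

0.80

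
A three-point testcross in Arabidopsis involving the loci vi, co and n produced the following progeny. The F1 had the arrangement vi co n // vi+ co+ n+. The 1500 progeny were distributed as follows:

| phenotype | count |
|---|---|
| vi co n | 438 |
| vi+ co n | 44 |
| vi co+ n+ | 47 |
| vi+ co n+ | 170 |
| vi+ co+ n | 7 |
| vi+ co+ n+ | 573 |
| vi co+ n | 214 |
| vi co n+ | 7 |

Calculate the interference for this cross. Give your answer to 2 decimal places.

The two rarest classes, vi co n+ and vi+ co+ n, are the double crossovers. Comparing them with the parentals, only the n allele has switched, so n is the middle locus and the order is co – n – vi.
co–n: (384 + 14)/1500 = 0.2653; n–vi: (91 + 14)/1500 = 0.0700.
Expected DCO frequency = 0.2653 × 0.0700 ≈ 0.01857; observed = 14/1500 ≈ 0.00933.
Coefficient of coincidence = 0.00933/0.01857 ≈ 0.50; interference = 1 − 0.50 = 0.50.

0.50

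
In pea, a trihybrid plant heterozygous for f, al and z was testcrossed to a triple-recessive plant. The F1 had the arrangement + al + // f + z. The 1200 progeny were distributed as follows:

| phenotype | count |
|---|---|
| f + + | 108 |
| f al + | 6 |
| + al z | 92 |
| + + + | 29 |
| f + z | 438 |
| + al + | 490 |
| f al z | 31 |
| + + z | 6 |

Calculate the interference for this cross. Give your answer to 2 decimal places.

0.06

The two rarest classes, f al + and + + z, are the double crossovers. Comparing them with the parentals, only the f allele has switched, so f is the middle locus and the order is z – f – al.
z–f: (200 + 12)/1200 = 0.1767; f–al: (60 + 12)/1200 = 0.0600.
Expected DCO frequency = 0.1767 × 0.0600 ≈ 0.01060; observed = 12/1200 ≈ 0.01000.
Coefficient of coincidence = 0.01000/0.01060 ≈ 0.94; interference = 1 − 0.94 = 0.06.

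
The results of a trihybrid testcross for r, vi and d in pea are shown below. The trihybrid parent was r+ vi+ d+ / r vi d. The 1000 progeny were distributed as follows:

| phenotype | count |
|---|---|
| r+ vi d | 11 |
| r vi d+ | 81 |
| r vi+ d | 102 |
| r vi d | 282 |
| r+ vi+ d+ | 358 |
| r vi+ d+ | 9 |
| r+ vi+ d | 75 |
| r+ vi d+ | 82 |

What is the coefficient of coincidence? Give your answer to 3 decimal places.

0.557

The two rarest classes, r vi+ d+ and r+ vi d, are the double crossovers. Comparing them with the parentals, only the r allele has switched, so r is the middle locus and the order is vi – r – d.
vi–r: (184 + 20)/1000 = 0.2040; r–d: (156 + 20)/1000 = 0.1760.
Expected DCO frequency = 0.2040 × 0.1760 ≈ 0.03590; observed = 20/1000 ≈ 0.02000.
Coefficient of coincidence = 0.02000/0.03590 ≈ 0.557.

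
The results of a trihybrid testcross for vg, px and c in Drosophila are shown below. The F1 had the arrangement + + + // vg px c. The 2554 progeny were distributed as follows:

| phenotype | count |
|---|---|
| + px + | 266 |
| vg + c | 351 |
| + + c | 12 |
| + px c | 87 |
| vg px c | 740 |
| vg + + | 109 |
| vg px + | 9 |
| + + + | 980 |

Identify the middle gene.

The two rarest classes, + + c and vg px +, are the double crossovers. Comparing them with the parentals, only the c allele has switched, so c is the middle locus and the order is px – c – vg.

c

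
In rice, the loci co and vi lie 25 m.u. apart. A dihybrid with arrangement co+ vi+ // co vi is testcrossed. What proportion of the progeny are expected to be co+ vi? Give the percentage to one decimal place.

A map distance of 25 m.u. corresponds to a recombination frequency of 0.250.
The F1 is co+ vi+ / co vi, so co+ vi is a recombinant gamete class with expected frequency r/2 = 0.250/2 = 0.1250.
That is 0.1250 = 12.5% of the progeny.

12.5%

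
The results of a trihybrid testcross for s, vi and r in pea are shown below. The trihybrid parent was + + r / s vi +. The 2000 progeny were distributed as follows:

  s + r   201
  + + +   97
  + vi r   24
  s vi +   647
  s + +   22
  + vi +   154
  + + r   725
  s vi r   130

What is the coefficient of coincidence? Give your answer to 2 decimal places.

The two rarest classes, + vi r and s + +, are the double crossovers. Comparing them with the parentals, only the vi allele has switched, so vi is the middle locus and the order is r – vi – s.
r–vi: (227 + 46)/2000 = 0.1365; vi–s: (355 + 46)/2000 = 0.2005.
Expected DCO frequency = 0.1365 × 0.2005 ≈ 0.02737; observed = 46/2000 ≈ 0.02300.
Coefficient of coincidence = 0.02300/0.02737 ≈ 0.84.

0.84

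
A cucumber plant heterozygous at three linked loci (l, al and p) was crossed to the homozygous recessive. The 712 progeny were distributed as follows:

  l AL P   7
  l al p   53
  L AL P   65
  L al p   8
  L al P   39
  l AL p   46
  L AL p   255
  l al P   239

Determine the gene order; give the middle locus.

al

The two most frequent reciprocal classes, L AL p and l al P, are the parental types, so the F1 was L AL p / l al P.
The two rarest classes, L al p and l AL P, are the double crossovers. Comparing them with the parentals, only the al allele has switched, so al is the middle locus and the order is p – al – l.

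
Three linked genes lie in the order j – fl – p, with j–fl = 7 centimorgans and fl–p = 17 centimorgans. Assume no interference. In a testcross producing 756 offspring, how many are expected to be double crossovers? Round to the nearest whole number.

Map distances give recombination frequencies of 0.070 and 0.170 for the two intervals.
With no interference, expected double-crossover frequency = 0.070 × 0.170 = 0.01190.
Expected number = 0.01190 × 756 = 9.00 ≈ 9.

9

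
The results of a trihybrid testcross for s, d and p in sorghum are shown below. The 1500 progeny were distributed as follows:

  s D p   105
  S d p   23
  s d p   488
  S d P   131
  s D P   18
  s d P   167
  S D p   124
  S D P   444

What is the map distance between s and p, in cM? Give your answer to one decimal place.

22.1 cM

The two most frequent reciprocal classes, s d p and S D P, are the parental types, so the F1 was s d p / S D P.
The two rarest classes, S d p and s D P, are the double crossovers. Comparing them with the parentals, only the s allele has switched, so s is the middle locus and the order is d – s – p.
Crossovers in the s–p interval produce the single-crossover classes s d P and S D p (167 + 124 = 291) plus the double crossovers (41).
RF(s–p) = (291 + 41) / 1500 = 332/1500 = 0.2213 → 22.1 cM.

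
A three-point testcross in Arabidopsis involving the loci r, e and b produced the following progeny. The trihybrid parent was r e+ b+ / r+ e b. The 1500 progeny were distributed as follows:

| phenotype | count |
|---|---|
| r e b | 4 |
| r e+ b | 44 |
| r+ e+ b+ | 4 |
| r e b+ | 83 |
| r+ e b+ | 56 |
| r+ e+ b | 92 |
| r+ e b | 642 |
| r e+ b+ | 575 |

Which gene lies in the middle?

The two rarest classes, r+ e+ b+ and r e b, are the double crossovers. Comparing them with the parentals, only the r allele has switched, so r is the middle locus and the order is b – r – e.

r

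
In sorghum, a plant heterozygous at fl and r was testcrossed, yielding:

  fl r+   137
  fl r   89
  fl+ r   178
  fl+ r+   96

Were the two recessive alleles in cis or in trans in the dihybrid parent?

The two most frequent classes are fl+ r (178) and fl r+ (137); these are the parental (non-recombinant) types.
So the F1 carried fl+ r on one chromosome and fl r+ on the other — the recessive alleles are on opposite chromosomes (trans / repulsion).

trans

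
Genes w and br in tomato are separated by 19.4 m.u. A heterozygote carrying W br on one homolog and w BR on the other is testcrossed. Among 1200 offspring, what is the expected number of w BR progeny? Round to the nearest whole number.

484

A map distance of 19.4 m.u. corresponds to a recombination frequency of 0.194.
The F1 is W br / w BR, so w BR is a parental gamete class with expected frequency (1 − r)/2 = 0.806/2 = 0.4030.
Expected number = 0.4030 × 1200 = 483.60 ≈ 484.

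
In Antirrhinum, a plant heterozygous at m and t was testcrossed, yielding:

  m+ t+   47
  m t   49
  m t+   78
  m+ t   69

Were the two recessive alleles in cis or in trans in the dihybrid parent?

trans

The two most frequent classes are m+ t (69) and m t+ (78); these are the parental (non-recombinant) types.
So the F1 carried m+ t on one chromosome and m t+ on the other — the recessive alleles are on opposite chromosomes (trans / repulsion).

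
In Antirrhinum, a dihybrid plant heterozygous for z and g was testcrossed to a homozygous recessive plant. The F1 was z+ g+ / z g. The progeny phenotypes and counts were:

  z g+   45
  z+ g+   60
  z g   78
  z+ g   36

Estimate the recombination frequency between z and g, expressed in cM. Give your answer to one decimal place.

The recombinant classes are z+ g and z g+: 36 + 45 = 81.
Recombination frequency = 81/219 = 0.3699 ≈ 37.0%, i.e. 37.0 cM.

37.0 cM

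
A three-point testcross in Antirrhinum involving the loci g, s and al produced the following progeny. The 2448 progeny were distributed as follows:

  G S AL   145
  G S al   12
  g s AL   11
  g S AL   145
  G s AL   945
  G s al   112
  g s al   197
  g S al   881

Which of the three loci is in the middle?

The two most frequent reciprocal classes, G s AL and g S al, are the parental types, so the F1 was G s AL / g S al.
The two rarest classes, g s AL and G S al, are the double crossovers. Comparing them with the parentals, only the g allele has switched, so g is the middle locus and the order is al – g – s.

g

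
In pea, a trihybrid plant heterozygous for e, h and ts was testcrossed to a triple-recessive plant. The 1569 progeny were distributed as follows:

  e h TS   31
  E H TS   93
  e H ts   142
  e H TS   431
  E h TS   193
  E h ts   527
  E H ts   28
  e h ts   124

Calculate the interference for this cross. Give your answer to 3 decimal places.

0.149

The two most frequent reciprocal classes, e H TS and E h ts, are the parental types, so the F1 was e H TS / E h ts.
The two rarest classes, e h TS and E H ts, are the double crossovers. Comparing them with the parentals, only the h allele has switched, so h is the middle locus and the order is ts – h – e.
ts–h: (335 + 59)/1569 = 0.2511; h–e: (217 + 59)/1569 = 0.1759.
Expected DCO frequency = 0.2511 × 0.1759 ≈ 0.04417; observed = 59/1569 ≈ 0.03760.
Coefficient of coincidence = 0.03760/0.04417 ≈ 0.851; interference = 1 − 0.851 = 0.149.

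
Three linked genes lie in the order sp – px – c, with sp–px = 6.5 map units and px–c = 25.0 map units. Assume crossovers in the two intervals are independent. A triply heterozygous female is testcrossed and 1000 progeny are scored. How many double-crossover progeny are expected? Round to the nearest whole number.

16

Map distances give recombination frequencies of 0.065 and 0.250 for the two intervals.
With no interference, expected double-crossover frequency = 0.065 × 0.250 = 0.01625.
Expected number = 0.01625 × 1000 = 16.25 ≈ 16.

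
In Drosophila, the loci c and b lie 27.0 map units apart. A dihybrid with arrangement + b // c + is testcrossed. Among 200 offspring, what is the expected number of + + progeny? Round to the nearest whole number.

27

A map distance of 27.0 map units corresponds to a recombination frequency of 0.270.
The F1 is + b / c +, so + + is a recombinant gamete class with expected frequency r/2 = 0.270/2 = 0.1350.
Expected number = 0.1350 × 200 = 27.00 ≈ 27.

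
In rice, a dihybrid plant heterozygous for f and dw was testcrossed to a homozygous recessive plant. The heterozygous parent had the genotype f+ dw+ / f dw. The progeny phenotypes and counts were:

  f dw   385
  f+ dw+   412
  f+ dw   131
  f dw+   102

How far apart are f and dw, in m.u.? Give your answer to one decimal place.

The recombinant classes are f+ dw and f dw+: 131 + 102 = 233.
Recombination frequency = 233/1030 = 0.2262 ≈ 22.6%, i.e. 22.6 m.u.

22.6 m.u.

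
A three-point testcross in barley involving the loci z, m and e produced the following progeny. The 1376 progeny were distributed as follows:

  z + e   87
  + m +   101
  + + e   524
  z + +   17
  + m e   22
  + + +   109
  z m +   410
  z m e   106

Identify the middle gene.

m

The two most frequent reciprocal classes, + + e and z m +, are the parental types, so the F1 was + + e / z m +.
The two rarest classes, + m e and z + +, are the double crossovers. Comparing them with the parentals, only the m allele has switched, so m is the middle locus and the order is z – m – e.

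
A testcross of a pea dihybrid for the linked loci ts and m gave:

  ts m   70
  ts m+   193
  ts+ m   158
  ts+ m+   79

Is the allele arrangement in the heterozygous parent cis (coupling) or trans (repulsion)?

The two most frequent classes are ts+ m (158) and ts m+ (193); these are the parental (non-recombinant) types.
So the F1 carried ts+ m on one chromosome and ts m+ on the other — the recessive alleles are on opposite chromosomes (trans / repulsion).

trans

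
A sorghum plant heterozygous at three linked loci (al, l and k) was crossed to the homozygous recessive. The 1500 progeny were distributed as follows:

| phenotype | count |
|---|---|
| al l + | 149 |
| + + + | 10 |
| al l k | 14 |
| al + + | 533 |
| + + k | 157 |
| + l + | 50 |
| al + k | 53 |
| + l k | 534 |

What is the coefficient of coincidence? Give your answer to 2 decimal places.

The two most frequent reciprocal classes, al + + and + l k, are the parental types, so the F1 was al + + / + l k.
The two rarest classes, + + + and al l k, are the double crossovers. Comparing them with the parentals, only the al allele has switched, so al is the middle locus and the order is k – al – l.
k–al: (103 + 24)/1500 = 0.0847; al–l: (306 + 24)/1500 = 0.2200.
Expected DCO frequency = 0.0847 × 0.2200 ≈ 0.01863; observed = 24/1500 ≈ 0.01600.
Coefficient of coincidence = 0.01600/0.01863 ≈ 0.86.

0.86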